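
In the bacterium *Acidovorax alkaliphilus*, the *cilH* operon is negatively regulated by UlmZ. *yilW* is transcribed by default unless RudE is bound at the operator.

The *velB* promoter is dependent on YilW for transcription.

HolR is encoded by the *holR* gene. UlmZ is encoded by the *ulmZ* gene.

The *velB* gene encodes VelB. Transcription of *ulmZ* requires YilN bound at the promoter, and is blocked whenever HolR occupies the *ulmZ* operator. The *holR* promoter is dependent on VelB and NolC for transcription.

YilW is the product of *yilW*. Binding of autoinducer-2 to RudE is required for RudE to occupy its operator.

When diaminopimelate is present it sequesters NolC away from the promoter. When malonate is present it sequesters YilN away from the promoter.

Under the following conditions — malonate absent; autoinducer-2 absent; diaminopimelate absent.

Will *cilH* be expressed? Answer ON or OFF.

ON

Autoinducer-2 is absent, so RudE is inactive.
With no repressor bound, *yilW* is transcribed.
So YilW is produced and active.
No repressor is bound and YilW is active, so *velB* is transcribed.
So VelB is produced and active.
Diaminopimelate is absent, so NolC is active.
No repressor is bound and VelB and NolC are active, so *holR* is transcribed.
So HolR is produced and active.
Malonate is absent, so YilN is active.
With repressor HolR bound, *ulmZ* is not transcribed.
So UlmZ is not produced.
With no repressor bound, *cilH* is transcribed.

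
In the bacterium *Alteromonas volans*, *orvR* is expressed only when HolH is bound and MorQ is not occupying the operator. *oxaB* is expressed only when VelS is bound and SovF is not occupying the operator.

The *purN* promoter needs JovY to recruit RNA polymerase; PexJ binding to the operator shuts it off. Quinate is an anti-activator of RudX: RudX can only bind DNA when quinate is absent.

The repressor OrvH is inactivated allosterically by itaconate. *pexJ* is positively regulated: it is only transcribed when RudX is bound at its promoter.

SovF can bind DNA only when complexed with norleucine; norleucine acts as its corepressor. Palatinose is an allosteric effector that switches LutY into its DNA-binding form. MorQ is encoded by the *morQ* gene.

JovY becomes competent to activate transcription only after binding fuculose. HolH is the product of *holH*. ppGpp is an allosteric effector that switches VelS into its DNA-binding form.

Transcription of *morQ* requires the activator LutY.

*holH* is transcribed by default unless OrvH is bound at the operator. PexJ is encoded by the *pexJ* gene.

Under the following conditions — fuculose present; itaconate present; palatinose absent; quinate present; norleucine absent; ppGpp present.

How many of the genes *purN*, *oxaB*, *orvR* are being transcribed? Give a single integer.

3

Fuculose is present, so JovY is active.
Quinate is present, so RudX is inactive.
Required activator RudX is absent, so *pexJ* is not transcribed.
So PexJ is not produced.
No repressor is bound and JovY is active, so *purN* is transcribed.
→ *purN* is ON.
Norleucine is absent, so SovF is inactive.
ppGpp is present, so VelS is active.
No repressor is bound and VelS is active, so *oxaB* is transcribed.
→ *oxaB* is ON.
Itaconate is present, so OrvH is inactive.
With no repressor bound, *holH* is transcribed.
So HolH is produced and active.
Palatinose is absent, so LutY is inactive.
Required activator LutY is absent, so *morQ* is not transcribed.
So MorQ is not produced.
No repressor is bound and HolH is active, so *orvR* is transcribed.
→ *orvR* is ON.
3 of the 3 genes are transcribed.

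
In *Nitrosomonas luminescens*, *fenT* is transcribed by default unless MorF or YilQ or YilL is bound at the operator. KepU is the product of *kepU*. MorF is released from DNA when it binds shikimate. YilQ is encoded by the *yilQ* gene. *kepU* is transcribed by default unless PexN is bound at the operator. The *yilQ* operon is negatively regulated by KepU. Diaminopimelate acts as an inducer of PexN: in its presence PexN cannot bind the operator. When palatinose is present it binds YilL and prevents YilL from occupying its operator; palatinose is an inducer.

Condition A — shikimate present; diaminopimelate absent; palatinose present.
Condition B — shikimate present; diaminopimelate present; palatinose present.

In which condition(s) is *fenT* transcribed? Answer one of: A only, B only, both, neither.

Condition A:
Shikimate is present, so MorF is inactive.
Diaminopimelate is absent, so PexN is active.
With repressor PexN bound, *kepU* is not transcribed.
So KepU is not produced.
With no repressor bound, *yilQ* is transcribed.
So YilQ is produced and active.
Palatinose is present, so YilL is inactive.
With repressor YilQ bound, *fenT* is not transcribed.
→ *fenT* is OFF in A.
Condition B:
Shikimate is present, so MorF is inactive.
Diaminopimelate is present, so PexN is inactive.
With no repressor bound, *kepU* is transcribed.
So KepU is produced and active.
With repressor KepU bound, *yilQ* is not transcribed.
So YilQ is not produced.
Palatinose is present, so YilL is inactive.
With no repressor bound, *fenT* is transcribed.
→ *fenT* is ON in B.

B only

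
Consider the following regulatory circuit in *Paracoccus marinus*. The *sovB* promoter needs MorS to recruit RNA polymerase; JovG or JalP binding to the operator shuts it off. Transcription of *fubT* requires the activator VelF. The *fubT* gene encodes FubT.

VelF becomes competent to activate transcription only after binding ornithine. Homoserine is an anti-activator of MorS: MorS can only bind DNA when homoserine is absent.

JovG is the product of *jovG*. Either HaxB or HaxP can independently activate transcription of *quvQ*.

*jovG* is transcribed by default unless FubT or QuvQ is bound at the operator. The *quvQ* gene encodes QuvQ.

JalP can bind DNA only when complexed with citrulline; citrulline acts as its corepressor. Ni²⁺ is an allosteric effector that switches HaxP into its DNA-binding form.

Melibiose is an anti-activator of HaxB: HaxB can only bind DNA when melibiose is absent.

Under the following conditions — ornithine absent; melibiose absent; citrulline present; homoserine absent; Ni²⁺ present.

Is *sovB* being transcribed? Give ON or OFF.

OFF

Ornithine is absent, so VelF is inactive.
Required activator VelF is absent, so *fubT* is not transcribed.
So FubT is not produced.
Melibiose is absent, so HaxB is active.
Ni²⁺ is present, so HaxP is active.
Activator HaxB is present, so *quvQ* is transcribed.
So QuvQ is produced and active.
With repressor QuvQ bound, *jovG* is not transcribed.
So JovG is not produced.
Citrulline is present, so JalP is active.
Homoserine is absent, so MorS is active.
With repressor JalP bound, *sovB* is not transcribed.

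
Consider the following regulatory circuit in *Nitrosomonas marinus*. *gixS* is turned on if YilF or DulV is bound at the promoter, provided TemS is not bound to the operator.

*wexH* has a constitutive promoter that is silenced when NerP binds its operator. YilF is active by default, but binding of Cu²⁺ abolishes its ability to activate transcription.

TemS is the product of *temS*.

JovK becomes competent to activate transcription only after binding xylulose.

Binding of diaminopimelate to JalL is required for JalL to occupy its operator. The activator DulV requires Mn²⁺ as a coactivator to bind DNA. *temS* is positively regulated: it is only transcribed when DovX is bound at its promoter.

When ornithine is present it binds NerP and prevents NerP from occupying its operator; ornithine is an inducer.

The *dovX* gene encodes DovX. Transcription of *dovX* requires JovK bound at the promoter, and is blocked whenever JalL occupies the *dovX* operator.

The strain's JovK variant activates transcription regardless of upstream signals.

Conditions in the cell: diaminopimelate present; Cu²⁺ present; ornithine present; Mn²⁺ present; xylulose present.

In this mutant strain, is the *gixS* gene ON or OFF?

Cu²⁺ is present, so YilF is inactive.
Mn²⁺ is present, so DulV is active.
JovK is constitutively active in this strain.
Diaminopimelate is present, so JalL is active.
With repressor JalL bound, *dovX* is not transcribed.
So DovX is not produced.
Required activator DovX is absent, so *temS* is not transcribed.
So TemS is not produced.
Activator DulV is present, so *gixS* is transcribed.

ON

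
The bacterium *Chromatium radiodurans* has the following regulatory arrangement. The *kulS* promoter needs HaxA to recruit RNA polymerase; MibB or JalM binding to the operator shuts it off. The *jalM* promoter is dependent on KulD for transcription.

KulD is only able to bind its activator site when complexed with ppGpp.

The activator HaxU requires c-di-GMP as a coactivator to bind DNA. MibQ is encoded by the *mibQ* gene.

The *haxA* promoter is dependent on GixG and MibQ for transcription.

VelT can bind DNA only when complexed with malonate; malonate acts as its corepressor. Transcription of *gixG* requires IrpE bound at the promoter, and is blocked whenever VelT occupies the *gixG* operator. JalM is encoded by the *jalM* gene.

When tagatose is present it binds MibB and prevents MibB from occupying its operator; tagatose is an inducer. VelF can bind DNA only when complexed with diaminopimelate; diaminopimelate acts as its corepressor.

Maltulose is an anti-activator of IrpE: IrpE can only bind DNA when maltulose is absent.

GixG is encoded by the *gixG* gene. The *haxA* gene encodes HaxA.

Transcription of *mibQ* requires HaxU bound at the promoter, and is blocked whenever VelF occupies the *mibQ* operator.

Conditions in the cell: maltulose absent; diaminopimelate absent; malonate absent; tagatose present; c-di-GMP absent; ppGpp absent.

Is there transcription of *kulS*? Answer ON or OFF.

OFF

Tagatose is present, so MibB is inactive.
Malonate is absent, so VelT is inactive.
Maltulose is absent, so IrpE is active.
No repressor is bound and IrpE is active, so *gixG* is transcribed.
So GixG is produced and active.
c-di-GMP is absent, so HaxU is inactive.
Diaminopimelate is absent, so VelF is inactive.
Required activator HaxU is absent, so *mibQ* is not transcribed.
So MibQ is not produced.
Required activator MibQ is absent, so *haxA* is not transcribed.
So HaxA is not produced.
ppGpp is absent, so KulD is inactive.
Required activator KulD is absent, so *jalM* is not transcribed.
So JalM is not produced.
Required activator HaxA is absent, so *kulS* is not transcribed.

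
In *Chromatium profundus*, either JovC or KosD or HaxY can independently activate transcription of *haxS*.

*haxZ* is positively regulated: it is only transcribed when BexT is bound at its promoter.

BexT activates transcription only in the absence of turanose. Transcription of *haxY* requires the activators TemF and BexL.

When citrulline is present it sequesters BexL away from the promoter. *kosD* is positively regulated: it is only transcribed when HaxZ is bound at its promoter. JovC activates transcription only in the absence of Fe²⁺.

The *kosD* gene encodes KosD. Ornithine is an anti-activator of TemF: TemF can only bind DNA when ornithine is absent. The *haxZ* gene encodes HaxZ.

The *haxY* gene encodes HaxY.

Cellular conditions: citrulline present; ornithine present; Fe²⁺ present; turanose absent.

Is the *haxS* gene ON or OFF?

ON

Fe²⁺ is present, so JovC is inactive.
Turanose is absent, so BexT is active.
No repressor is bound and BexT is active, so *haxZ* is transcribed.
So HaxZ is produced and active.
No repressor is bound and HaxZ is active, so *kosD* is transcribed.
So KosD is produced and active.
Ornithine is present, so TemF is inactive.
Citrulline is present, so BexL is inactive.
Required activator TemF is absent, so *haxY* is not transcribed.
So HaxY is not produced.
Activator KosD is present, so *haxS* is transcribed.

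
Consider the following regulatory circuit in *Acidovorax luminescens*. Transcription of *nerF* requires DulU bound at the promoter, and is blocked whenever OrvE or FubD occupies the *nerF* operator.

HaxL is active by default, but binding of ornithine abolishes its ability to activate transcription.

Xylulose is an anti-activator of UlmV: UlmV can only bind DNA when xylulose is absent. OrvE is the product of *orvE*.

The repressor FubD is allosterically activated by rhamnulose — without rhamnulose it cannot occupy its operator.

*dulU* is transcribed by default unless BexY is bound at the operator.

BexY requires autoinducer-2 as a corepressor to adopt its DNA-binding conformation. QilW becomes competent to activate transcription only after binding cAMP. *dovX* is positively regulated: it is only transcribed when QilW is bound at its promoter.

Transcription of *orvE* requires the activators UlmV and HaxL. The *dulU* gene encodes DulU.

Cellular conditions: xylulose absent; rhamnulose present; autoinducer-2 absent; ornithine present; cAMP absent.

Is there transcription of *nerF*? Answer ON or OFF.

OFF

Autoinducer-2 is absent, so BexY is inactive.
With no repressor bound, *dulU* is transcribed.
So DulU is produced and active.
Xylulose is absent, so UlmV is active.
Ornithine is present, so HaxL is inactive.
Required activator HaxL is absent, so *orvE* is not transcribed.
So OrvE is not produced.
Rhamnulose is present, so FubD is active.
With repressor FubD bound, *nerF* is not transcribed.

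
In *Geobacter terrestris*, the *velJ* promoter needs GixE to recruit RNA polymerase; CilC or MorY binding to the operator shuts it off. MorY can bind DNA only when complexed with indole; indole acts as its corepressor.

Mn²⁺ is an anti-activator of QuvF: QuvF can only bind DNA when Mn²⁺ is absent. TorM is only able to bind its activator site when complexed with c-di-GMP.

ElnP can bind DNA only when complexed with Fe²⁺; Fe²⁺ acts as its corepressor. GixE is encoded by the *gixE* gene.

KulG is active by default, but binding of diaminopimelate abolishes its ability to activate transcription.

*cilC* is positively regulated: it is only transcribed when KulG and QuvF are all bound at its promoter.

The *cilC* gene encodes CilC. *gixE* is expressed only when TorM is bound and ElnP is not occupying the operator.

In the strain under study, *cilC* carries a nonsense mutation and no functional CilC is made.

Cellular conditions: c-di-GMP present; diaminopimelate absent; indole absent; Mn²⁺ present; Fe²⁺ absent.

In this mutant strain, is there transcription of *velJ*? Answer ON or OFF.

CilC is non-functional in this strain, so it has no effect.
Indole is absent, so MorY is inactive.
c-di-GMP is present, so TorM is active.
Fe²⁺ is absent, so ElnP is inactive.
No repressor is bound and TorM is active, so *gixE* is transcribed.
So GixE is produced and active.
No repressor is bound and GixE is active, so *velJ* is transcribed.

ON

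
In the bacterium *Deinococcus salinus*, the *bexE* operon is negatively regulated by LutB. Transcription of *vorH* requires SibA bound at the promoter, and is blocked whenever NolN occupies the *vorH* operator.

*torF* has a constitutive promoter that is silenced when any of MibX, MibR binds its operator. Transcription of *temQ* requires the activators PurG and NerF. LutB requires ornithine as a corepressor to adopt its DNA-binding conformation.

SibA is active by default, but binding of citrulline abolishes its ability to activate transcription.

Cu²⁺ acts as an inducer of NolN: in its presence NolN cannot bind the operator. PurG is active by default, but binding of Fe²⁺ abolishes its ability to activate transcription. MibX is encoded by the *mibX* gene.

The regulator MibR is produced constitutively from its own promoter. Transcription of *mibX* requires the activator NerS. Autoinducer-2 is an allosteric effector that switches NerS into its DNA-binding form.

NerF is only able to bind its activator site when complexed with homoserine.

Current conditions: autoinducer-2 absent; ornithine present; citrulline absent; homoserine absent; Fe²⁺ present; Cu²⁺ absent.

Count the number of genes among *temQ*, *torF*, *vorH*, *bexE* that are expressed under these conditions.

0

Fe²⁺ is present, so PurG is inactive.
Homoserine is absent, so NerF is inactive.
Required activator PurG is absent, so *temQ* is not transcribed.
→ *temQ* is OFF.
Autoinducer-2 is absent, so NerS is inactive.
Required activator NerS is absent, so *mibX* is not transcribed.
So MibX is not produced.
MibR is produced constitutively and is active.
With repressor MibR bound, *torF* is not transcribed.
→ *torF* is OFF.
Citrulline is absent, so SibA is active.
Cu²⁺ is absent, so NolN is active.
With repressor NolN bound, *vorH* is not transcribed.
→ *vorH* is OFF.
Ornithine is present, so LutB is active.
With repressor LutB bound, *bexE* is not transcribed.
→ *bexE* is OFF.
0 of the 4 genes are transcribed.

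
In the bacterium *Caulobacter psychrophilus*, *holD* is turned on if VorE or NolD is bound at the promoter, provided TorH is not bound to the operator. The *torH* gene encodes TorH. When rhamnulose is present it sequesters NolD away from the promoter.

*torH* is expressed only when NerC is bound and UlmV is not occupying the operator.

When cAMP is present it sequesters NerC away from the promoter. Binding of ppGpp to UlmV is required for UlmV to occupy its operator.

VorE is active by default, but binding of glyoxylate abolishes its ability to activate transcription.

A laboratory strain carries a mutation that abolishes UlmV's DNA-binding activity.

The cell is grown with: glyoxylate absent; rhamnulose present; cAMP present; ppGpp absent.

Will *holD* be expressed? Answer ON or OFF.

Glyoxylate is absent, so VorE is active.
Rhamnulose is present, so NolD is inactive.
cAMP is present, so NerC is inactive.
UlmV is non-functional in this strain, so it has no effect.
Required activator NerC is absent, so *torH* is not transcribed.
So TorH is not produced.
Activator VorE is present, so *holD* is transcribed.

ON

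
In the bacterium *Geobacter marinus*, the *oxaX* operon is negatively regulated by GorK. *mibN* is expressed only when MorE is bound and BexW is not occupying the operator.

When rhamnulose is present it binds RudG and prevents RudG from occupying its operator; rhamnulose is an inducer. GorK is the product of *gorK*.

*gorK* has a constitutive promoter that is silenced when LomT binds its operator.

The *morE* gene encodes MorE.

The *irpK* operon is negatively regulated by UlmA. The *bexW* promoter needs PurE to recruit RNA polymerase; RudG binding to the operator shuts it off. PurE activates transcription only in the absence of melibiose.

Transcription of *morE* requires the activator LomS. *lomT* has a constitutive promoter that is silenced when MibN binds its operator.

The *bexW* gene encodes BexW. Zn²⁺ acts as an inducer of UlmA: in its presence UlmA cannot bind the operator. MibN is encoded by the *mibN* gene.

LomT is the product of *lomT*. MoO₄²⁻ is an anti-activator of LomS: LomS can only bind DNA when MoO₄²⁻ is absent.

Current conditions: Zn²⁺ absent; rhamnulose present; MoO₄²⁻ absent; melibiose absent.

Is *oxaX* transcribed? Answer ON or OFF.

ON

MoO₄²⁻ is absent, so LomS is active.
No repressor is bound and LomS is active, so *morE* is transcribed.
So MorE is produced and active.
Rhamnulose is present, so RudG is inactive.
Melibiose is absent, so PurE is active.
No repressor is bound and PurE is active, so *bexW* is transcribed.
So BexW is produced and active.
With repressor BexW bound, *mibN* is not transcribed.
So MibN is not produced.
With no repressor bound, *lomT* is transcribed.
So LomT is produced and active.
With repressor LomT bound, *gorK* is not transcribed.
So GorK is not produced.
With no repressor bound, *oxaX* is transcribed.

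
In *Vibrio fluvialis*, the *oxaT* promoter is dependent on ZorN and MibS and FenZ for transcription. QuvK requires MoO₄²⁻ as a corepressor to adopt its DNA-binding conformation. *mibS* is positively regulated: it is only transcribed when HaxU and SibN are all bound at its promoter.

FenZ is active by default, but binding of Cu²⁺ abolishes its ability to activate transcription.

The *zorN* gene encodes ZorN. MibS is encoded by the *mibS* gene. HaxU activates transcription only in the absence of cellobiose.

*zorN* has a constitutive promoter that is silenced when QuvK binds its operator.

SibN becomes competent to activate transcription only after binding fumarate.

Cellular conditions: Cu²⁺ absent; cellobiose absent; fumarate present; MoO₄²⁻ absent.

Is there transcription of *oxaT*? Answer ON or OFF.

MoO₄²⁻ is absent, so QuvK is inactive.
With no repressor bound, *zorN* is transcribed.
So ZorN is produced and active.
Cellobiose is absent, so HaxU is active.
Fumarate is present, so SibN is active.
No repressor is bound and HaxU and SibN are active, so *mibS* is transcribed.
So MibS is produced and active.
Cu²⁺ is absent, so FenZ is active.
No repressor is bound and ZorN and MibS and FenZ are active, so *oxaT* is transcribed.

ON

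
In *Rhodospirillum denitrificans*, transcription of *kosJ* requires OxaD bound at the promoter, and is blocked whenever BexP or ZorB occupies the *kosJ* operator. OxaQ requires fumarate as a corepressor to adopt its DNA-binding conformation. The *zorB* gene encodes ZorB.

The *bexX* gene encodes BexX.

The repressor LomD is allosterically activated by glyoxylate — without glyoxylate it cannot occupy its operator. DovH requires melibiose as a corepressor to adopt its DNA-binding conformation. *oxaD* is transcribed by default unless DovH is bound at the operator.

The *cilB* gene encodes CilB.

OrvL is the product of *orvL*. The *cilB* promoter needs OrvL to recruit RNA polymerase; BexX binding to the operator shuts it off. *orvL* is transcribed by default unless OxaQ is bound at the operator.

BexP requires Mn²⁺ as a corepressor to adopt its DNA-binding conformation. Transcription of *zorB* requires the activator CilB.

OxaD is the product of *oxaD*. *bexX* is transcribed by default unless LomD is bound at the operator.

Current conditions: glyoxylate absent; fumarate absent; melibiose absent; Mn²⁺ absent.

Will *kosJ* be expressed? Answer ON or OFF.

ON

Mn²⁺ is absent, so BexP is inactive.
Melibiose is absent, so DovH is inactive.
With no repressor bound, *oxaD* is transcribed.
So OxaD is produced and active.
Glyoxylate is absent, so LomD is inactive.
With no repressor bound, *bexX* is transcribed.
So BexX is produced and active.
Fumarate is absent, so OxaQ is inactive.
With no repressor bound, *orvL* is transcribed.
So OrvL is produced and active.
With repressor BexX bound, *cilB* is not transcribed.
So CilB is not produced.
Required activator CilB is absent, so *zorB* is not transcribed.
So ZorB is not produced.
No repressor is bound and OxaD is active, so *kosJ* is transcribed.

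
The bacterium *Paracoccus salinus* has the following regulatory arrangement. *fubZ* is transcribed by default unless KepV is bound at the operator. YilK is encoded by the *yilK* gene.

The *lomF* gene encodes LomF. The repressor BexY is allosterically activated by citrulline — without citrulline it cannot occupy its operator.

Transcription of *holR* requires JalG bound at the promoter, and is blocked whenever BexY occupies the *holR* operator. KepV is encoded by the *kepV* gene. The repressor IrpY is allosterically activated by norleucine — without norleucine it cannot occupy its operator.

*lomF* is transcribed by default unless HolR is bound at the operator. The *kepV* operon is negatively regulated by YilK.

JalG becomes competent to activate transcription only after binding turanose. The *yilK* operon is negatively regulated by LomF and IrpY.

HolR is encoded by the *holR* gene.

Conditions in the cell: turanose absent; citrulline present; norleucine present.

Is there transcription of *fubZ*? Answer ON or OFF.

Citrulline is present, so BexY is active.
Turanose is absent, so JalG is inactive.
With repressor BexY bound, *holR* is not transcribed.
So HolR is not produced.
With no repressor bound, *lomF* is transcribed.
So LomF is produced and active.
Norleucine is present, so IrpY is active.
With repressor LomF bound, *yilK* is not transcribed.
So YilK is not produced.
With no repressor bound, *kepV* is transcribed.
So KepV is produced and active.
With repressor KepV bound, *fubZ* is not transcribed.

OFF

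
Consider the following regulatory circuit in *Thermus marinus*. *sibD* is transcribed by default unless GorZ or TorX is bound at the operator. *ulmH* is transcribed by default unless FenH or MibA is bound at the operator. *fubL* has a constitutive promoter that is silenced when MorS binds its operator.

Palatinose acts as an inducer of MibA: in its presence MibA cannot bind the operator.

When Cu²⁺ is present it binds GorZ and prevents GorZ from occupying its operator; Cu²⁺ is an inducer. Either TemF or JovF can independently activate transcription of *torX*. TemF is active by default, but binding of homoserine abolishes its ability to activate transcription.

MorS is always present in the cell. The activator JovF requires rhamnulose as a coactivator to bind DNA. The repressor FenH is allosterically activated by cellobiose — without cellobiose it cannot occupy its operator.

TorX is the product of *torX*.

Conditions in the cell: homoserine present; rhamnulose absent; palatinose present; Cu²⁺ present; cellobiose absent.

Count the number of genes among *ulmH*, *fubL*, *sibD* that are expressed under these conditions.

Cellobiose is absent, so FenH is inactive.
Palatinose is present, so MibA is inactive.
With no repressor bound, *ulmH* is transcribed.
→ *ulmH* is ON.
MorS is produced constitutively and is active.
With repressor MorS bound, *fubL* is not transcribed.
→ *fubL* is OFF.
Cu²⁺ is present, so GorZ is inactive.
Homoserine is present, so TemF is inactive.
Rhamnulose is absent, so JovF is inactive.
No activator is available at the *torX* promoter, so *torX* is not transcribed.
So TorX is not produced.
With no repressor bound, *sibD* is transcribed.
→ *sibD* is ON.
2 of the 3 genes are transcribed.

2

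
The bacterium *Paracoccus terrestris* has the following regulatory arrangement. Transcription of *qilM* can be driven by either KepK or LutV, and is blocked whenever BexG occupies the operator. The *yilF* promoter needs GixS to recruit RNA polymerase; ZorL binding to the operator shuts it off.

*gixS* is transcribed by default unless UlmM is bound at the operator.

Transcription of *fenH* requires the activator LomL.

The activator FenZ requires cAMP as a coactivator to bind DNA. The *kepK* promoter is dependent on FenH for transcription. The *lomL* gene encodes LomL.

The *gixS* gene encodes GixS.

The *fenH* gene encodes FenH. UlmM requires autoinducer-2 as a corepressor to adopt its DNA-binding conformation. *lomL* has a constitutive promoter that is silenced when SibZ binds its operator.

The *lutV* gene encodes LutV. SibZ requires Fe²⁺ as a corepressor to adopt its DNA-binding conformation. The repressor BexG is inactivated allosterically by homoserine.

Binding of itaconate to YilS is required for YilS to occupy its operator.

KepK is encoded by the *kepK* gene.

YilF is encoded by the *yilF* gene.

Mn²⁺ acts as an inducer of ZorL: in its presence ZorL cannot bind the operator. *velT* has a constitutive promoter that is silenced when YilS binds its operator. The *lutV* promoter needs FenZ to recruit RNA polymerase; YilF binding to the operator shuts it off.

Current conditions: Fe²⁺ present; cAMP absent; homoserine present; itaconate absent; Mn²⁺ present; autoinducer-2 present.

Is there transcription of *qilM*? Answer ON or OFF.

OFF

Fe²⁺ is present, so SibZ is active.
With repressor SibZ bound, *lomL* is not transcribed.
So LomL is not produced.
Required activator LomL is absent, so *fenH* is not transcribed.
So FenH is not produced.
Required activator FenH is absent, so *kepK* is not transcribed.
So KepK is not produced.
Mn²⁺ is present, so ZorL is inactive.
Autoinducer-2 is present, so UlmM is active.
With repressor UlmM bound, *gixS* is not transcribed.
So GixS is not produced.
Required activator GixS is absent, so *yilF* is not transcribed.
So YilF is not produced.
cAMP is absent, so FenZ is inactive.
Required activator FenZ is absent, so *lutV* is not transcribed.
So LutV is not produced.
Homoserine is present, so BexG is inactive.
No activator is available at the *qilM* promoter, so *qilM* is not transcribed.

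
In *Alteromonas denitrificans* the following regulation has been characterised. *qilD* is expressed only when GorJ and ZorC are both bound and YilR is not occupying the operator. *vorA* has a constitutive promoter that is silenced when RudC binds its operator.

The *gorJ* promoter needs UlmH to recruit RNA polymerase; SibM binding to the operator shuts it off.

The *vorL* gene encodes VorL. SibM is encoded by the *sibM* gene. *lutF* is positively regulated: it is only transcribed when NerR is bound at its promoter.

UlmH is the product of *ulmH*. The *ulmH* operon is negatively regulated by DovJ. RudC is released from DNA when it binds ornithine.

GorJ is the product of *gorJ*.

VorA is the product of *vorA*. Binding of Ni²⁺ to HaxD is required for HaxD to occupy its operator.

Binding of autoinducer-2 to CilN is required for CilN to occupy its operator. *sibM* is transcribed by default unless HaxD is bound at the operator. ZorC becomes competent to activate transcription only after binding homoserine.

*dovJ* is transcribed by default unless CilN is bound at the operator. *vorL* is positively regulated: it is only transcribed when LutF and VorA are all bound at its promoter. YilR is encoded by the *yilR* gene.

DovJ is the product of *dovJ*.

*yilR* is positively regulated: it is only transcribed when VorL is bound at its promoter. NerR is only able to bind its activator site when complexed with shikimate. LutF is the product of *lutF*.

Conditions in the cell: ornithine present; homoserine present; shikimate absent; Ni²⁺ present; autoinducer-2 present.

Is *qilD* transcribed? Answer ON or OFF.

ON

Autoinducer-2 is present, so CilN is active.
With repressor CilN bound, *dovJ* is not transcribed.
So DovJ is not produced.
With no repressor bound, *ulmH* is transcribed.
So UlmH is produced and active.
Ni²⁺ is present, so HaxD is active.
With repressor HaxD bound, *sibM* is not transcribed.
So SibM is not produced.
No repressor is bound and UlmH is active, so *gorJ* is transcribed.
So GorJ is produced and active.
Homoserine is present, so ZorC is active.
Shikimate is absent, so NerR is inactive.
Required activator NerR is absent, so *lutF* is not transcribed.
So LutF is not produced.
Ornithine is present, so RudC is inactive.
With no repressor bound, *vorA* is transcribed.
So VorA is produced and active.
Required activator LutF is absent, so *vorL* is not transcribed.
So VorL is not produced.
Required activator VorL is absent, so *yilR* is not transcribed.
So YilR is not produced.
No repressor is bound and GorJ and ZorC are active, so *qilD* is transcribed.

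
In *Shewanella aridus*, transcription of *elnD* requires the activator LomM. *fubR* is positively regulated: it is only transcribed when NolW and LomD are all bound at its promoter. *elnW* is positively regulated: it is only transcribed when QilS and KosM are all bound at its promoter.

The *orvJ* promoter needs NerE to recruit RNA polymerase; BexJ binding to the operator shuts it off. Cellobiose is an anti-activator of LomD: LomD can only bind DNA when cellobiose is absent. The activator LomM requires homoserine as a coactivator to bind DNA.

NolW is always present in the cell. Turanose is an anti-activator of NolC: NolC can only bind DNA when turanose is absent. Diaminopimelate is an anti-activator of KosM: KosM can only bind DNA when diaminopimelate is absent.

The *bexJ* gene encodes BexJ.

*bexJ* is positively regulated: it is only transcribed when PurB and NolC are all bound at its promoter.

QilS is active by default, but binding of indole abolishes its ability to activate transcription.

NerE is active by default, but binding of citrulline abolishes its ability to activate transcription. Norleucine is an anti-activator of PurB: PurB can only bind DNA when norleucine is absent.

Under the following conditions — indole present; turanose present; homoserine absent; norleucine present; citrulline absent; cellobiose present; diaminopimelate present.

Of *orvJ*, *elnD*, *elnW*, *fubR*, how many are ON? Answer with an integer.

1

Citrulline is absent, so NerE is active.
Norleucine is present, so PurB is inactive.
Turanose is present, so NolC is inactive.
Required activator PurB is absent, so *bexJ* is not transcribed.
So BexJ is not produced.
No repressor is bound and NerE is active, so *orvJ* is transcribed.
→ *orvJ* is ON.
Homoserine is absent, so LomM is inactive.
Required activator LomM is absent, so *elnD* is not transcribed.
→ *elnD* is OFF.
Indole is present, so QilS is inactive.
Diaminopimelate is present, so KosM is inactive.
Required activator QilS is absent, so *elnW* is not transcribed.
→ *elnW* is OFF.
NolW is produced constitutively and is active.
Cellobiose is present, so LomD is inactive.
Required activator LomD is absent, so *fubR* is not transcribed.
→ *fubR* is OFF.
1 of the 4 genes is transcribed.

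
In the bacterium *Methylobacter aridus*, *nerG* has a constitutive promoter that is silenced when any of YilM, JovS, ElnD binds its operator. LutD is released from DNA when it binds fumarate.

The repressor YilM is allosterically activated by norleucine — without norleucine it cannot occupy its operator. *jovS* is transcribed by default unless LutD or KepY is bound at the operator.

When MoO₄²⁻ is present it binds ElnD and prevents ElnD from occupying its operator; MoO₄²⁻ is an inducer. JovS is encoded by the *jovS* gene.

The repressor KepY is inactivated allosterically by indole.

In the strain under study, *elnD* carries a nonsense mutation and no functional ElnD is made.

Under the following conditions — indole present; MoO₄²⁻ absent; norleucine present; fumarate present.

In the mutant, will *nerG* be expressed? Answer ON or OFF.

OFF

Norleucine is present, so YilM is active.
Fumarate is present, so LutD is inactive.
Indole is present, so KepY is inactive.
With no repressor bound, *jovS* is transcribed.
So JovS is produced and active.
ElnD is non-functional in this strain, so it has no effect.
With repressor YilM bound, *nerG* is not transcribed.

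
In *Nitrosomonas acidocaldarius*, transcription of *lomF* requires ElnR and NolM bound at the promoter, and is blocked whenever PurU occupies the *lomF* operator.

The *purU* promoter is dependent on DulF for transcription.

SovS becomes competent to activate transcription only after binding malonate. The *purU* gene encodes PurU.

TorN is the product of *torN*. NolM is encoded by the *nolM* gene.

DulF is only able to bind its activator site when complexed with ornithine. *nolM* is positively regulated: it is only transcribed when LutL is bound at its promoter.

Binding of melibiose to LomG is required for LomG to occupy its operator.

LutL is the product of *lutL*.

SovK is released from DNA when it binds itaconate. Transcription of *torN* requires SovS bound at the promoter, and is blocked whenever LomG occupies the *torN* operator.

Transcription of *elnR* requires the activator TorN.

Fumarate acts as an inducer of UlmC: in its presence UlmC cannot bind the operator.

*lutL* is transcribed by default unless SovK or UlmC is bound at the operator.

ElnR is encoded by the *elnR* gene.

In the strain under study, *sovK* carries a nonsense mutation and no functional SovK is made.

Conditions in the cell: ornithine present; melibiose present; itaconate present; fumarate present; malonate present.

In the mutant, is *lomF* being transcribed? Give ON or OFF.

Ornithine is present, so DulF is active.
No repressor is bound and DulF is active, so *purU* is transcribed.
So PurU is produced and active.
Malonate is present, so SovS is active.
Melibiose is present, so LomG is active.
With repressor LomG bound, *torN* is not transcribed.
So TorN is not produced.
Required activator TorN is absent, so *elnR* is not transcribed.
So ElnR is not produced.
SovK is non-functional in this strain, so it has no effect.
Fumarate is present, so UlmC is inactive.
With no repressor bound, *lutL* is transcribed.
So LutL is produced and active.
No repressor is bound and LutL is active, so *nolM* is transcribed.
So NolM is produced and active.
With repressor PurU bound, *lomF* is not transcribed.

OFF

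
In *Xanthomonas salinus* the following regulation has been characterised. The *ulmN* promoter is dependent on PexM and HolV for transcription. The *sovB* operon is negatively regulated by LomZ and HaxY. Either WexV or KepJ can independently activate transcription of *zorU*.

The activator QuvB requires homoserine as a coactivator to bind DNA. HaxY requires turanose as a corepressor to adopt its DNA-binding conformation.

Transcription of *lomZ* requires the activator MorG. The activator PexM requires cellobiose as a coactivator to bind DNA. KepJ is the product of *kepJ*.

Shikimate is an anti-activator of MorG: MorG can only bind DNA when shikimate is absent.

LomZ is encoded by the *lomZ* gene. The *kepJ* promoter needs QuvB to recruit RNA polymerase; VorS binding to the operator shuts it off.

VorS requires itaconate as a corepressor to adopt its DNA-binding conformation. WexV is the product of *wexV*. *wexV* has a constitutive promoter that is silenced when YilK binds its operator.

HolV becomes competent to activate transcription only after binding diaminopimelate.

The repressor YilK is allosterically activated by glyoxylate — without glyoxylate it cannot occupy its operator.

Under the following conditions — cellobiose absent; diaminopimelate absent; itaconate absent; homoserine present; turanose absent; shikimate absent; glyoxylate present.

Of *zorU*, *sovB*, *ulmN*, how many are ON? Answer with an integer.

1

Glyoxylate is present, so YilK is active.
With repressor YilK bound, *wexV* is not transcribed.
So WexV is not produced.
Itaconate is absent, so VorS is inactive.
Homoserine is present, so QuvB is active.
No repressor is bound and QuvB is active, so *kepJ* is transcribed.
So KepJ is produced and active.
Activator KepJ is present, so *zorU* is transcribed.
→ *zorU* is ON.
Shikimate is absent, so MorG is active.
No repressor is bound and MorG is active, so *lomZ* is transcribed.
So LomZ is produced and active.
Turanose is absent, so HaxY is inactive.
With repressor LomZ bound, *sovB* is not transcribed.
→ *sovB* is OFF.
Cellobiose is absent, so PexM is inactive.
Diaminopimelate is absent, so HolV is inactive.
Required activator PexM is absent, so *ulmN* is not transcribed.
→ *ulmN* is OFF.
1 of the 3 genes is transcribed.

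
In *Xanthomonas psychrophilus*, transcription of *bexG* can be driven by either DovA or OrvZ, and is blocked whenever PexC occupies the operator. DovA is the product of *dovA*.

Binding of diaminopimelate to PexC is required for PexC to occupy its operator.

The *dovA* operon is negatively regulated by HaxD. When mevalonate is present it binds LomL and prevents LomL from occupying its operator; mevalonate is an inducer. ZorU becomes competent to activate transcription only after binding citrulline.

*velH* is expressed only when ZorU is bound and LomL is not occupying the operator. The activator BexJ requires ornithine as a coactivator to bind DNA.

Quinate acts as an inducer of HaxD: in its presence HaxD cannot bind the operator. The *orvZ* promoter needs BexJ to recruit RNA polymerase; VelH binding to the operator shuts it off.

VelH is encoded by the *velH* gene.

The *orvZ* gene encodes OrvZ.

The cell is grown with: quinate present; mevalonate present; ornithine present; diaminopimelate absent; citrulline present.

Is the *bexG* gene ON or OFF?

ON

Quinate is present, so HaxD is inactive.
With no repressor bound, *dovA* is transcribed.
So DovA is produced and active.
Diaminopimelate is absent, so PexC is inactive.
Citrulline is present, so ZorU is active.
Mevalonate is present, so LomL is inactive.
No repressor is bound and ZorU is active, so *velH* is transcribed.
So VelH is produced and active.
Ornithine is present, so BexJ is active.
With repressor VelH bound, *orvZ* is not transcribed.
So OrvZ is not produced.
Activator DovA is present, so *bexG* is transcribed.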